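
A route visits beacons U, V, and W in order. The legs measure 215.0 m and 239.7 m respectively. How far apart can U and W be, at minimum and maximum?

24.7 ≤ UW ≤ 454.7 m

By the triangle inequality, |215.0 − 239.7| ≤ UW ≤ 215.0 + 239.7.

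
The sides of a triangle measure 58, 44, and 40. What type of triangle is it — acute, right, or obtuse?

acute

Compare the square of the longest side to the sum of squares of the other two: 40² + 44² = 3536 > 3364 = 58².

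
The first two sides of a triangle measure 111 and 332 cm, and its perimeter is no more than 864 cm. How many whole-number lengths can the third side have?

200

Triangle inequality: 221 < x < 443. Perimeter ≤ 864 gives x ≤ 864 − 111 − 332 = 421.
So 221 < x ≤ 421; integers 222 through 421: 200 values.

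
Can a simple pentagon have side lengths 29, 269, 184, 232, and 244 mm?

Yes

A pentagon exists iff every side is shorter than the sum of the others — equivalently, the longest side is less than the sum of the rest.
Longest side 269 < 689 (sum of the remaining 4), so yes.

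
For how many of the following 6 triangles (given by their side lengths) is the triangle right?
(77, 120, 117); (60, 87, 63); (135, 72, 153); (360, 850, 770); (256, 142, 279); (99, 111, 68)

3

(77,120,117): 77²+117² = 19618 > 14400 = 120² → acute
(60,87,63): 60²+63² = 7569 = 87² → right
(135,72,153): 72²+135² = 23409 = 153² → right
(360,850,770): 360²+770² = 722500 = 850² → right
(256,142,279): 142²+256² = 85700 > 77841 = 279² → acute
(99,111,68): 68²+99² = 14425 > 12321 = 111² → acute
3 of the 6 are right.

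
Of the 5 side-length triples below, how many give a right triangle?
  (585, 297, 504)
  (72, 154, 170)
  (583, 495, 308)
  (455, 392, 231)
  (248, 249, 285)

(585,297,504): 297²+504² = 342225 = 585² → right
(72,154,170): 72²+154² = 28900 = 170² → right
(583,495,308): 308²+495² = 339889 = 583² → right
(455,392,231): 231²+392² = 207025 = 455² → right
(248,249,285): 248²+249² = 123505 > 81225 = 285² → acute
4 of the 5 are right.

4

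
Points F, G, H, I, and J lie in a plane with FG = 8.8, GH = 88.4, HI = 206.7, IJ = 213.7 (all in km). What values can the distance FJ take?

0 ≤ FJ ≤ 517.6 km

The maximum is all hops collinear in one direction: 8.8 + 88.4 + 206.7 + 213.7 = 517.6.
The longest hop is 213.7; the others sum to 303.9. Since 213.7 ≤ 303.9, the path can fold back on itself completely, so the minimum distance is 0.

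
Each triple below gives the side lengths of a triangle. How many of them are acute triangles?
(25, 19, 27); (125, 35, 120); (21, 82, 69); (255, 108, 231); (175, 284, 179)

(25,19,27): 19²+25² = 986 > 729 = 27² → acute
(125,35,120): 35²+120² = 15625 = 125² → right
(21,82,69): 21²+69² = 5202 < 6724 = 82² → obtuse
(255,108,231): 108²+231² = 65025 = 255² → right
(175,284,179): 175²+179² = 62666 < 80656 = 284² → obtuse
1 of the 5 is acute.

1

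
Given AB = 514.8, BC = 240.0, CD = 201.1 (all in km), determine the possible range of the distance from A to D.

73.7 ≤ AD ≤ 955.9 km

The maximum is all hops collinear in one direction: 514.8 + 240.0 + 201.1 = 955.9.
The longest hop is 514.8; the others sum to 441.1. Folding the others back against it leaves at least 514.8 − 441.1 = 73.7.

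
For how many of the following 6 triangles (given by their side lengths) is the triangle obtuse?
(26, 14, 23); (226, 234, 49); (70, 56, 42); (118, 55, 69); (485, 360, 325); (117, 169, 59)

3

(26,14,23): 14²+23² = 725 > 676 = 26² → acute
(226,234,49): 49²+226² = 53477 < 54756 = 234² → obtuse
(70,56,42): 42²+56² = 4900 = 70² → right
(118,55,69): 55²+69² = 7786 < 13924 = 118² → obtuse
(485,360,325): 325²+360² = 235225 = 485² → right
(117,169,59): 59²+117² = 17170 < 28561 = 169² → obtuse
3 of the 6 are obtuse.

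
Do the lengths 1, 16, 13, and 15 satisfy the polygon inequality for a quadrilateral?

Yes

A quadrilateral exists iff every side is shorter than the sum of the others — equivalently, the longest side is less than the sum of the rest.
Longest side 16 < 29 (sum of the remaining 3), so yes.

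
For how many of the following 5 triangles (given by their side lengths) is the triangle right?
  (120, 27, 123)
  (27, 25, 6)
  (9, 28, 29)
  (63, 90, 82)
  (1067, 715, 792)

2

(120,27,123): 27²+120² = 15129 = 123² → right
(27,25,6): 6²+25² = 661 < 729 = 27² → obtuse
(9,28,29): 9²+28² = 865 > 841 = 29² → acute
(63,90,82): 63²+82² = 10693 > 8100 = 90² → acute
(1067,715,792): 715²+792² = 1138489 = 1067² → right
2 of the 5 are right.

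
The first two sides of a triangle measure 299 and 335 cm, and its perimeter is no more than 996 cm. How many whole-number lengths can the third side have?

326

Triangle inequality: 36 < x < 634. Perimeter ≤ 996 gives x ≤ 996 − 299 − 335 = 362.
So 36 < x ≤ 362; integers 37 through 362: 326 values.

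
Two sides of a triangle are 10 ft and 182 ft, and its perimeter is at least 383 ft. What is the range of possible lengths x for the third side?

Triangle inequality alone gives 172 < x < 192.
The perimeter condition gives x ≥ 383 − 10 − 182 = 191.
Intersecting the two: 191 ≤ x < 192.

191 ≤ x < 192 ft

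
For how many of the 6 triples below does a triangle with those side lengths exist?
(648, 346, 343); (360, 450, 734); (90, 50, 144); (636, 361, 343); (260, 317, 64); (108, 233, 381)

(343,346,648): 343+346 > 648 → valid
(360,450,734): 360+450 > 734 → valid
(50,90,144): 50+90 ≤ 144 → not valid
(343,361,636): 343+361 > 636 → valid
(64,260,317): 64+260 > 317 → valid
(108,233,381): 108+233 ≤ 381 → not valid
4 of the 6 triples form a triangle.

4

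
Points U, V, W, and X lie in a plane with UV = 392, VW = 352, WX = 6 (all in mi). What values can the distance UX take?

34 ≤ UX ≤ 750 mi

The maximum is all hops collinear in one direction: 392 + 352 + 6 = 750.
The longest hop is 392; the others sum to 358. Folding the others back against it leaves at least 392 − 358 = 34.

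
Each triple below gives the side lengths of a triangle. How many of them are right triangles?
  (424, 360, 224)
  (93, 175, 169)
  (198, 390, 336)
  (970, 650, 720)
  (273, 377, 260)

(424,360,224): 224²+360² = 179776 = 424² → right
(93,175,169): 93²+169² = 37210 > 30625 = 175² → acute
(198,390,336): 198²+336² = 152100 = 390² → right
(970,650,720): 650²+720² = 940900 = 970² → right
(273,377,260): 260²+273² = 142129 = 377² → right
4 of the 5 are right.

4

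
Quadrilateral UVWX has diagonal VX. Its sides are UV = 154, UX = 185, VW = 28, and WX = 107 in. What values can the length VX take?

From triangle UVX: |154 − 185| < VX < 154 + 185, i.e. 31 < VX < 339.
From triangle WVX: 79 < VX < 135.
Both must hold, so VX lies in the intersection.

79 < VX < 135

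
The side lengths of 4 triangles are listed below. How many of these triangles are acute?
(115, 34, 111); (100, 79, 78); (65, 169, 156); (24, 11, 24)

3

(115,34,111): 34²+111² = 13477 > 13225 = 115² → acute
(100,79,78): 78²+79² = 12325 > 10000 = 100² → acute
(65,169,156): 65²+156² = 28561 = 169² → right
(24,11,24): 11²+24² = 697 > 576 = 24² → acute
3 of the 4 are acute.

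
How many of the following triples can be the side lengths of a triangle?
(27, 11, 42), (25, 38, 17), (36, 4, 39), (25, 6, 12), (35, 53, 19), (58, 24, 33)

3

(11,27,42): 11+27 ≤ 42 → not valid
(17,25,38): 17+25 > 38 → valid
(4,36,39): 4+36 > 39 → valid
(6,12,25): 6+12 ≤ 25 → not valid
(19,35,53): 19+35 > 53 → valid
(24,33,58): 24+33 ≤ 58 → not valid
3 of the 6 triples form a triangle.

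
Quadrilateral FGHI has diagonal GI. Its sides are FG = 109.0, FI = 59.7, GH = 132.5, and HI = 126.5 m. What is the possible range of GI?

From triangle FGI: |109.0 − 59.7| < GI < 109.0 + 59.7, i.e. 49.3 < GI < 168.7.
From triangle HGI: 6.0 < GI < 259.0.
Both must hold, so GI lies in the intersection.

49.3 < GI < 168.7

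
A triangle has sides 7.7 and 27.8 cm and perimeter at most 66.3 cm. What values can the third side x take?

Triangle inequality alone gives 20.1 < x < 35.5.
The perimeter condition gives x ≤ 66.3 − 7.7 − 27.8 = 30.8.
Intersecting the two: 20.1 < x ≤ 30.8.

20.1 < x ≤ 30.8 cm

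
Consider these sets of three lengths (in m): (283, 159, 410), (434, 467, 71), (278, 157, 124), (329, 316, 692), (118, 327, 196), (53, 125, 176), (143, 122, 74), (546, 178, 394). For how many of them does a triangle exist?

(159,283,410): 159+283 > 410 → valid
(71,434,467): 71+434 > 467 → valid
(124,157,278): 124+157 > 278 → valid
(316,329,692): 316+329 ≤ 692 → not valid
(118,196,327): 118+196 ≤ 327 → not valid
(53,125,176): 53+125 > 176 → valid
(74,122,143): 74+122 > 143 → valid
(178,394,546): 178+394 > 546 → valid
6 of the 8 triples form a triangle.

6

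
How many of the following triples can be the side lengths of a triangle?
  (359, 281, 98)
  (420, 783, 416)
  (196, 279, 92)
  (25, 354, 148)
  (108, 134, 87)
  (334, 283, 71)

(98,281,359): 98+281 > 359 → valid
(416,420,783): 416+420 > 783 → valid
(92,196,279): 92+196 > 279 → valid
(25,148,354): 25+148 ≤ 354 → not valid
(87,108,134): 87+108 > 134 → valid
(71,283,334): 71+283 > 334 → valid
5 of the 6 triples form a triangle.

5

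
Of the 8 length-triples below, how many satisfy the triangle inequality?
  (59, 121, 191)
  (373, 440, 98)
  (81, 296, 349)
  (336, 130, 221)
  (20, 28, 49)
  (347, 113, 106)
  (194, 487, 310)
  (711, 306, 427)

5

(59,121,191): 59+121 ≤ 191 → not valid
(98,373,440): 98+373 > 440 → valid
(81,296,349): 81+296 > 349 → valid
(130,221,336): 130+221 > 336 → valid
(20,28,49): 20+28 ≤ 49 → not valid
(106,113,347): 106+113 ≤ 347 → not valid
(194,310,487): 194+310 > 487 → valid
(306,427,711): 306+427 > 711 → valid
5 of the 8 triples form a triangle.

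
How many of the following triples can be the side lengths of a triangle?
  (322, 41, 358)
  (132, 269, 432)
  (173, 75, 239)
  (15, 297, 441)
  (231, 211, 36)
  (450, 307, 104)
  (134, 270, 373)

4

(41,322,358): 41+322 > 358 → valid
(132,269,432): 132+269 ≤ 432 → not valid
(75,173,239): 75+173 > 239 → valid
(15,297,441): 15+297 ≤ 441 → not valid
(36,211,231): 36+211 > 231 → valid
(104,307,450): 104+307 ≤ 450 → not valid
(134,270,373): 134+270 > 373 → valid
4 of the 7 triples form a triangle.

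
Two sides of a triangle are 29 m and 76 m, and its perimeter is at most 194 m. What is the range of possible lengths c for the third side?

47 < c ≤ 89

Triangle inequality alone gives 47 < c < 105.
The perimeter condition gives c ≤ 194 − 29 − 76 = 89.
Intersecting the two: 47 < c ≤ 89.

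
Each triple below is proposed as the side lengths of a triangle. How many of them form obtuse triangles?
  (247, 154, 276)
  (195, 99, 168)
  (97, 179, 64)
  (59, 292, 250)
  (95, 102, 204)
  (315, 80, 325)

1

(247,154,276): 154²+247² = 84725 > 76176 = 276² → acute
(195,99,168): 99²+168² = 38025 = 195² → right
(97,179,64): 64+97 ≤ 179, not a triangle
(59,292,250): 59²+250² = 65981 < 85264 = 292² → obtuse
(95,102,204): 95+102 ≤ 204, not a triangle
(315,80,325): 80²+315² = 105625 = 325² → right
1 of the 6 is obtuse.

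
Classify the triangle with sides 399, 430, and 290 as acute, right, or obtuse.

acute

Compare the square of the longest side to the sum of squares of the other two: 290² + 399² = 243301 > 184900 = 430².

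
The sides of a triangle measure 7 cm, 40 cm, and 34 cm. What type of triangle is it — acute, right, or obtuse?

Compare the square of the longest side to the sum of squares of the other two: 7² + 34² = 1205 < 1600 = 40².

obtuse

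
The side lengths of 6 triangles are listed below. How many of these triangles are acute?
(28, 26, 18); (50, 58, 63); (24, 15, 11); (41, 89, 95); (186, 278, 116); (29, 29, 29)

4

(28,26,18): 18²+26² = 1000 > 784 = 28² → acute
(50,58,63): 50²+58² = 5864 > 3969 = 63² → acute
(24,15,11): 11²+15² = 346 < 576 = 24² → obtuse
(41,89,95): 41²+89² = 9602 > 9025 = 95² → acute
(186,278,116): 116²+186² = 48052 < 77284 = 278² → obtuse
(29,29,29): 29²+29² = 1682 > 841 = 29² → acute
4 of the 6 are acute.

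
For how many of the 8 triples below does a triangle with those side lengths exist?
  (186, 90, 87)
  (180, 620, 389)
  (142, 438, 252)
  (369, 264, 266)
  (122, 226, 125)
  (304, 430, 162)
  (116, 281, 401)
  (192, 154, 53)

(87,90,186): 87+90 ≤ 186 → not valid
(180,389,620): 180+389 ≤ 620 → not valid
(142,252,438): 142+252 ≤ 438 → not valid
(264,266,369): 264+266 > 369 → valid
(122,125,226): 122+125 > 226 → valid
(162,304,430): 162+304 > 430 → valid
(116,281,401): 116+281 ≤ 401 → not valid
(53,154,192): 53+154 > 192 → valid
4 of the 8 triples form a triangle.

4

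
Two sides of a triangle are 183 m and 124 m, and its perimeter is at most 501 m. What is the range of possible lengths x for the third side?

Triangle inequality alone gives 59 < x < 307.
The perimeter condition gives x ≤ 501 − 183 − 124 = 194.
Intersecting the two: 59 < x ≤ 194.

59 < x ≤ 194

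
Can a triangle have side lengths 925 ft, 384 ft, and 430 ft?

The longest side is 925, but the other two sum to only 814.
814 < 925, so the triangle inequality fails.

No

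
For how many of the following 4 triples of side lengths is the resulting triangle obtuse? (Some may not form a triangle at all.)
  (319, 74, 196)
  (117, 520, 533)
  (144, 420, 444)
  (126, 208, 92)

1

(319,74,196): 74+196 ≤ 319, not a triangle
(117,520,533): 117²+520² = 284089 = 533² → right
(144,420,444): 144²+420² = 197136 = 444² → right
(126,208,92): 92²+126² = 24340 < 43264 = 208² → obtuse
1 of the 4 is obtuse.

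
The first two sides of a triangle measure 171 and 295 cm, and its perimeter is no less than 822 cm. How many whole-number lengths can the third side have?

110

Triangle inequality: 124 < x < 466. Perimeter ≥ 822 gives x ≥ 822 − 171 − 295 = 356.
So 356 ≤ x < 466; integers 356 through 465: 110 values.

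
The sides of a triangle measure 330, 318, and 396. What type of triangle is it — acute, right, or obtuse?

Compare the square of the longest side to the sum of squares of the other two: 318² + 330² = 210024 > 156816 = 396².

acute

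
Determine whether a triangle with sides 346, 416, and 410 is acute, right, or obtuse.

acute

Compare the square of the longest side to the sum of squares of the other two: 346² + 410² = 287816 > 173056 = 416².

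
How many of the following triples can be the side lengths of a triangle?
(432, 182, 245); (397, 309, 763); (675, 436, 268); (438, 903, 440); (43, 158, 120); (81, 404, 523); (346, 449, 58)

(182,245,432): 182+245 ≤ 432 → not valid
(309,397,763): 309+397 ≤ 763 → not valid
(268,436,675): 268+436 > 675 → valid
(438,440,903): 438+440 ≤ 903 → not valid
(43,120,158): 43+120 > 158 → valid
(81,404,523): 81+404 ≤ 523 → not valid
(58,346,449): 58+346 ≤ 449 → not valid
2 of the 7 triples form a triangle.

2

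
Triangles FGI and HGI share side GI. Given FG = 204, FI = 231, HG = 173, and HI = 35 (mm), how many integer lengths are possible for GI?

From triangle FGI: 27 < GI < 435.
From triangle HGI: 138 < GI < 208.
Intersection: 138 < GI < 208, so integers 139 through 207: 69 values.

69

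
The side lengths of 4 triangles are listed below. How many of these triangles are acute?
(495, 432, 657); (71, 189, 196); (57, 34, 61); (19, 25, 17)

3

(495,432,657): 432²+495² = 431649 = 657² → right
(71,189,196): 71²+189² = 40762 > 38416 = 196² → acute
(57,34,61): 34²+57² = 4405 > 3721 = 61² → acute
(19,25,17): 17²+19² = 650 > 625 = 25² → acute
3 of the 4 are acute.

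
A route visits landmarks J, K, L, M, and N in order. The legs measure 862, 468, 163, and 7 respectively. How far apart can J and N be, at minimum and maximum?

The maximum is all hops collinear in one direction: 862 + 468 + 163 + 7 = 1500.
The longest hop is 862; the others sum to 638. Folding the others back against it leaves at least 862 − 638 = 224.

224 ≤ JN ≤ 1500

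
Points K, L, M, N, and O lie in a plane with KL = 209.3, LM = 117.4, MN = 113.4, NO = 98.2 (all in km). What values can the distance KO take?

0 ≤ KO ≤ 538.3 km

The maximum is all hops collinear in one direction: 209.3 + 117.4 + 113.4 + 98.2 = 538.3.
The longest hop is 209.3; the others sum to 329.0. Since 209.3 ≤ 329.0, the path can fold back on itself completely, so the minimum distance is 0.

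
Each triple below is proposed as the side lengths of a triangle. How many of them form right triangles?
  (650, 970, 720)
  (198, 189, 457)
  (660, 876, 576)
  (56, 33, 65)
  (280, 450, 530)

4

(650,970,720): 650²+720² = 940900 = 970² → right
(198,189,457): 189+198 ≤ 457, not a triangle
(660,876,576): 576²+660² = 767376 = 876² → right
(56,33,65): 33²+56² = 4225 = 65² → right
(280,450,530): 280²+450² = 280900 = 530² → right
4 of the 5 are right.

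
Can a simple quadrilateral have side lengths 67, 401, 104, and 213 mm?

No

For a quadrilateral, each side must be shorter than the sum of the others.
Here the longest side is 401, but the remaining 3 sides sum to only 384.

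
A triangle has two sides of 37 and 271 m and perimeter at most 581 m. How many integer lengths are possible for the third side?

Triangle inequality: 234 < x < 308. Perimeter ≤ 581 gives x ≤ 581 − 37 − 271 = 273.
So 234 < x ≤ 273; integers 235 through 273: 39 values.

39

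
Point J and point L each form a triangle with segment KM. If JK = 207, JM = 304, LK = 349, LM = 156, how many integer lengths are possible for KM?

311

From triangle JKM: 97 < KM < 511.
From triangle LKM: 193 < KM < 505.
Intersection: 193 < KM < 505, so integers 194 through 504: 311 values.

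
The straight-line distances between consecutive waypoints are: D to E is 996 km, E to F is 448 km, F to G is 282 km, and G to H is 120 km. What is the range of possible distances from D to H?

146 ≤ DH ≤ 1846 km

The maximum is all hops collinear in one direction: 996 + 448 + 282 + 120 = 1846.
The longest hop is 996; the others sum to 850. Folding the others back against it leaves at least 996 − 850 = 146.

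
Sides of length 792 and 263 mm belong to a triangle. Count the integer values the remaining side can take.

The third side lies in the open interval (529, 1055).
Integers from 530 to 1054 inclusive: 1054 − 530 + 1 = 525.

525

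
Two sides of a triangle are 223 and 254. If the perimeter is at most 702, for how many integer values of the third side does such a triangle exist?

194

Triangle inequality: 31 < x < 477. Perimeter ≤ 702 gives x ≤ 702 − 223 − 254 = 225.
So 31 < x ≤ 225; integers 32 through 225: 194 values.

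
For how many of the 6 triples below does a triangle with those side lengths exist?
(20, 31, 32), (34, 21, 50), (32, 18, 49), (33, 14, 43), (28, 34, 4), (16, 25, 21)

5

(20,31,32): 20+31 > 32 → valid
(21,34,50): 21+34 > 50 → valid
(18,32,49): 18+32 > 49 → valid
(14,33,43): 14+33 > 43 → valid
(4,28,34): 4+28 ≤ 34 → not valid
(16,21,25): 16+21 > 25 → valid
5 of the 6 triples form a triangle.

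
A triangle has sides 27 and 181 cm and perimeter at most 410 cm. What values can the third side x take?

Triangle inequality alone gives 154 < x < 208.
The perimeter condition gives x ≤ 410 − 27 − 181 = 202.
Intersecting the two: 154 < x ≤ 202.

154 < x ≤ 202 cm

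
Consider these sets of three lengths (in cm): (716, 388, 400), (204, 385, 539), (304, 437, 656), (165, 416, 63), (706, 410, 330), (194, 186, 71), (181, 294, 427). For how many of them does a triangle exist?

6

(388,400,716): 388+400 > 716 → valid
(204,385,539): 204+385 > 539 → valid
(304,437,656): 304+437 > 656 → valid
(63,165,416): 63+165 ≤ 416 → not valid
(330,410,706): 330+410 > 706 → valid
(71,186,194): 71+186 > 194 → valid
(181,294,427): 181+294 > 427 → valid
6 of the 7 triples form a triangle.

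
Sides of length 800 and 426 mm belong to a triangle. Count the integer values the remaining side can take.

The third side lies in the open interval (374, 1226).
Integers from 375 to 1225 inclusive: 1225 − 375 + 1 = 851.

851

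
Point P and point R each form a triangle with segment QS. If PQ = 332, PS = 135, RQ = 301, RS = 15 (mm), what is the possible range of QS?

286 < QS < 316

From triangle PQS: |332 − 135| < QS < 332 + 135, i.e. 197 < QS < 467.
From triangle RQS: 286 < QS < 316.
Both must hold, so QS lies in the intersection.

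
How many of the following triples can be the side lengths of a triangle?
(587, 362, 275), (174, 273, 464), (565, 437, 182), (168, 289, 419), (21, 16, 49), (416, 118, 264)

(275,362,587): 275+362 > 587 → valid
(174,273,464): 174+273 ≤ 464 → not valid
(182,437,565): 182+437 > 565 → valid
(168,289,419): 168+289 > 419 → valid
(16,21,49): 16+21 ≤ 49 → not valid
(118,264,416): 118+264 ≤ 416 → not valid
3 of the 6 triples form a triangle.

3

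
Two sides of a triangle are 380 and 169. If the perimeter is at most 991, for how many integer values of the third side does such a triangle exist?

Triangle inequality: 211 < x < 549. Perimeter ≤ 991 gives x ≤ 991 − 380 − 169 = 442.
So 211 < x ≤ 442; integers 212 through 442: 231 values.

231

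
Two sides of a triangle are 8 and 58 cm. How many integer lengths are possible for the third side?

15

The third side lies in the open interval (50, 66).
Integers from 51 to 65 inclusive: 65 − 51 + 1 = 15.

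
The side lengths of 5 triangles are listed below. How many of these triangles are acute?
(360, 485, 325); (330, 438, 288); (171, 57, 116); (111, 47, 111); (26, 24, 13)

2

(360,485,325): 325²+360² = 235225 = 485² → right
(330,438,288): 288²+330² = 191844 = 438² → right
(171,57,116): 57²+116² = 16705 < 29241 = 171² → obtuse
(111,47,111): 47²+111² = 14530 > 12321 = 111² → acute
(26,24,13): 13²+24² = 745 > 676 = 26² → acute
2 of the 5 are acute.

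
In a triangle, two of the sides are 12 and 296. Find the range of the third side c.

284 < c < 308

By the triangle inequality, c must be less than 12 + 296 = 308 and greater than |12 − 296| = 284.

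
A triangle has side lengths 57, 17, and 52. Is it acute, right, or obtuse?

obtuse

Compare the square of the longest side to the sum of squares of the other two: 17² + 52² = 2993 < 3249 = 57².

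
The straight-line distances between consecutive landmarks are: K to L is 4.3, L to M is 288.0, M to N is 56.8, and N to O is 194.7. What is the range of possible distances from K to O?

32.2 ≤ KO ≤ 543.8

The maximum is all hops collinear in one direction: 4.3 + 288.0 + 56.8 + 194.7 = 543.8.
The longest hop is 288.0; the others sum to 255.8. Folding the others back against it leaves at least 288.0 − 255.8 = 32.2.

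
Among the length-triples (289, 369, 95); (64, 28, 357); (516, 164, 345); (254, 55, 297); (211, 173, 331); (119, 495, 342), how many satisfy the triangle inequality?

(95,289,369): 95+289 > 369 → valid
(28,64,357): 28+64 ≤ 357 → not valid
(164,345,516): 164+345 ≤ 516 → not valid
(55,254,297): 55+254 > 297 → valid
(173,211,331): 173+211 > 331 → valid
(119,342,495): 119+342 ≤ 495 → not valid
3 of the 6 triples form a triangle.

3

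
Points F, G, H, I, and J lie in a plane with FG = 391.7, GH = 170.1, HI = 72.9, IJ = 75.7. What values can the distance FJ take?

The maximum is all hops collinear in one direction: 391.7 + 170.1 + 72.9 + 75.7 = 710.4.
The longest hop is 391.7; the others sum to 318.7. Folding the others back against it leaves at least 391.7 − 318.7 = 73.0.

73.0 ≤ FJ ≤ 710.4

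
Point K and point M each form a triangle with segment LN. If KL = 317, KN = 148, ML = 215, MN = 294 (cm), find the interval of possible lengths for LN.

From triangle KLN: |317 − 148| < LN < 317 + 148, i.e. 169 < LN < 465.
From triangle MLN: 79 < LN < 509.
Both must hold, so LN lies in the intersection.

169 < LN < 465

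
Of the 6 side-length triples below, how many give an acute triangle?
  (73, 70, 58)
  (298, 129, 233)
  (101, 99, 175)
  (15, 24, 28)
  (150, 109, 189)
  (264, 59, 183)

2

(73,70,58): 58²+70² = 8264 > 5329 = 73² → acute
(298,129,233): 129²+233² = 70930 < 88804 = 298² → obtuse
(101,99,175): 99²+101² = 20002 < 30625 = 175² → obtuse
(15,24,28): 15²+24² = 801 > 784 = 28² → acute
(150,109,189): 109²+150² = 34381 < 35721 = 189² → obtuse
(264,59,183): 59+183 ≤ 264, not a triangle
2 of the 6 are acute.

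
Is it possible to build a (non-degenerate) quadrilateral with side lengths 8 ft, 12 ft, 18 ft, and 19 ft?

A quadrilateral exists iff every side is shorter than the sum of the others — equivalently, the longest side is less than the sum of the rest.
Longest side 19 < 38 (sum of the remaining 3), so yes.

Yes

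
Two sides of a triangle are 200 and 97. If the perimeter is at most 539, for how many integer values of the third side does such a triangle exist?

Triangle inequality: 103 < x < 297. Perimeter ≤ 539 gives x ≤ 539 − 200 − 97 = 242.
So 103 < x ≤ 242; integers 104 through 242: 139 values.

139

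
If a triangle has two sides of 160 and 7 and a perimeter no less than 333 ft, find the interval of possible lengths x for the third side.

166 ≤ x < 167

Triangle inequality alone gives 153 < x < 167.
The perimeter condition gives x ≥ 333 − 160 − 7 = 166.
Intersecting the two: 166 ≤ x < 167.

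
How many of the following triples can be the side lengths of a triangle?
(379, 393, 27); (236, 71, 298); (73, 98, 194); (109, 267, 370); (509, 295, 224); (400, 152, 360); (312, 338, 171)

6

(27,379,393): 27+379 > 393 → valid
(71,236,298): 71+236 > 298 → valid
(73,98,194): 73+98 ≤ 194 → not valid
(109,267,370): 109+267 > 370 → valid
(224,295,509): 224+295 > 509 → valid
(152,360,400): 152+360 > 400 → valid
(171,312,338): 171+312 > 338 → valid
6 of the 7 triples form a triangle.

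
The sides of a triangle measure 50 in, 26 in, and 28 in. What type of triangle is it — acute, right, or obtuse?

Compare the square of the longest side to the sum of squares of the other two: 26² + 28² = 1460 < 2500 = 50².

obtuse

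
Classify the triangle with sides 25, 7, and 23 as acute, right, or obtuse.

Compare the square of the longest side to the sum of squares of the other two: 7² + 23² = 578 < 625 = 25².

obtuse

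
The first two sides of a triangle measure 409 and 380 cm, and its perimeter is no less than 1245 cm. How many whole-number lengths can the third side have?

333

Triangle inequality: 29 < x < 789. Perimeter ≥ 1245 gives x ≥ 1245 − 409 − 380 = 456.
So 456 ≤ x < 789; integers 456 through 788: 333 values.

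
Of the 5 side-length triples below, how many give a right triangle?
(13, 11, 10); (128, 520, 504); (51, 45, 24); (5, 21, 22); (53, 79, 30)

(13,11,10): 10²+11² = 221 > 169 = 13² → acute
(128,520,504): 128²+504² = 270400 = 520² → right
(51,45,24): 24²+45² = 2601 = 51² → right
(5,21,22): 5²+21² = 466 < 484 = 22² → obtuse
(53,79,30): 30²+53² = 3709 < 6241 = 79² → obtuse
2 of the 5 are right.

2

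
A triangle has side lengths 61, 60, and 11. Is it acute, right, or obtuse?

right

Compare the square of the longest side to the sum of squares of the other two: 11² + 60² = 3721 = 61².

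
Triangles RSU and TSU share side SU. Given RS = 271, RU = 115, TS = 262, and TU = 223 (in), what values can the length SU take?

From triangle RSU: |271 − 115| < SU < 271 + 115, i.e. 156 < SU < 386.
From triangle TSU: 39 < SU < 485.
Both must hold, so SU lies in the intersection.

156 < SU < 386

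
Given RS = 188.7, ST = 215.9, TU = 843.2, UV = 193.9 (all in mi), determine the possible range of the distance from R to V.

244.7 ≤ RV ≤ 1441.7 mi

The maximum is all hops collinear in one direction: 188.7 + 215.9 + 843.2 + 193.9 = 1441.7.
The longest hop is 843.2; the others sum to 598.5. Folding the others back against it leaves at least 843.2 − 598.5 = 244.7.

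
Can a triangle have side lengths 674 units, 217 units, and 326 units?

The longest side is 674, but the other two sum to only 543.
543 < 674, so the triangle inequality fails.

No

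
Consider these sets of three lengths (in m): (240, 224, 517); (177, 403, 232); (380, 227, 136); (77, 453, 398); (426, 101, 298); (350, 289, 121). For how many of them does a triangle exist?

3

(224,240,517): 224+240 ≤ 517 → not valid
(177,232,403): 177+232 > 403 → valid
(136,227,380): 136+227 ≤ 380 → not valid
(77,398,453): 77+398 > 453 → valid
(101,298,426): 101+298 ≤ 426 → not valid
(121,289,350): 121+289 > 350 → valid
3 of the 6 triples form a triangle.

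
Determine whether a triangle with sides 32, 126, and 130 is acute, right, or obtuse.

right

Compare the square of the longest side to the sum of squares of the other two: 32² + 126² = 16900 = 130².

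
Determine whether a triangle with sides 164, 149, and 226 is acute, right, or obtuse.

obtuse

Compare the square of the longest side to the sum of squares of the other two: 149² + 164² = 49097 < 51076 = 226².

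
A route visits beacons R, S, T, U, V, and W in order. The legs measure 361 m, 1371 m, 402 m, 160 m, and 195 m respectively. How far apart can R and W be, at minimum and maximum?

253 ≤ RW ≤ 2489 m

The maximum is all hops collinear in one direction: 361 + 1371 + 402 + 160 + 195 = 2489.
The longest hop is 1371; the others sum to 1118. Folding the others back against it leaves at least 1371 − 1118 = 253.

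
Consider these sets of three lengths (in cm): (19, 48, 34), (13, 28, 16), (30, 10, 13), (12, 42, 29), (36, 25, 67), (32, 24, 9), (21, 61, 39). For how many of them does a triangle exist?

3

(19,34,48): 19+34 > 48 → valid
(13,16,28): 13+16 > 28 → valid
(10,13,30): 10+13 ≤ 30 → not valid
(12,29,42): 12+29 ≤ 42 → not valid
(25,36,67): 25+36 ≤ 67 → not valid
(9,24,32): 9+24 > 32 → valid
(21,39,61): 21+39 ≤ 61 → not valid
3 of the 7 triples form a triangle.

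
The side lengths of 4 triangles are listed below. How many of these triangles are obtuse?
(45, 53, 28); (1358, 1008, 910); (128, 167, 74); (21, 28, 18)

(45,53,28): 28²+45² = 2809 = 53² → right
(1358,1008,910): 910²+1008² = 1844164 = 1358² → right
(128,167,74): 74²+128² = 21860 < 27889 = 167² → obtuse
(21,28,18): 18²+21² = 765 < 784 = 28² → obtuse
2 of the 4 are obtuse.

2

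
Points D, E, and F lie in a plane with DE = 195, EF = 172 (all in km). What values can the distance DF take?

By the triangle inequality, |195 − 172| ≤ DF ≤ 195 + 172.

23 ≤ DF ≤ 367 km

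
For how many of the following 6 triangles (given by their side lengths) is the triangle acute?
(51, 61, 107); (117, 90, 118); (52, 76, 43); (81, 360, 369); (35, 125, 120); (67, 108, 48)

1

(51,61,107): 51²+61² = 6322 < 11449 = 107² → obtuse
(117,90,118): 90²+117² = 21789 > 13924 = 118² → acute
(52,76,43): 43²+52² = 4553 < 5776 = 76² → obtuse
(81,360,369): 81²+360² = 136161 = 369² → right
(35,125,120): 35²+120² = 15625 = 125² → right
(67,108,48): 48²+67² = 6793 < 11664 = 108² → obtuse
1 of the 6 is acute.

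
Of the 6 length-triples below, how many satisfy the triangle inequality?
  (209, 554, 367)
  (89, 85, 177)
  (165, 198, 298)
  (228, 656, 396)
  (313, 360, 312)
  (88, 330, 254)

4

(209,367,554): 209+367 > 554 → valid
(85,89,177): 85+89 ≤ 177 → not valid
(165,198,298): 165+198 > 298 → valid
(228,396,656): 228+396 ≤ 656 → not valid
(312,313,360): 312+313 > 360 → valid
(88,254,330): 88+254 > 330 → valid
4 of the 6 triples form a triangle.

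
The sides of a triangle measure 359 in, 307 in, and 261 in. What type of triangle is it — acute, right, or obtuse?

Compare the square of the longest side to the sum of squares of the other two: 261² + 307² = 162370 > 128881 = 359².

acute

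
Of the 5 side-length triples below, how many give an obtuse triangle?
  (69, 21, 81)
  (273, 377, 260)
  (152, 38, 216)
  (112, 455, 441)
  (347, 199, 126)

1

(69,21,81): 21²+69² = 5202 < 6561 = 81² → obtuse
(273,377,260): 260²+273² = 142129 = 377² → right
(152,38,216): 38+152 ≤ 216, not a triangle
(112,455,441): 112²+441² = 207025 = 455² → right
(347,199,126): 126+199 ≤ 347, not a triangle
1 of the 5 is obtuse.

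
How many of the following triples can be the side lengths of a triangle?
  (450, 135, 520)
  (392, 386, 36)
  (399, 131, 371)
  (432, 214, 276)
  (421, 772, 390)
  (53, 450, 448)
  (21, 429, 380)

6

(135,450,520): 135+450 > 520 → valid
(36,386,392): 36+386 > 392 → valid
(131,371,399): 131+371 > 399 → valid
(214,276,432): 214+276 > 432 → valid
(390,421,772): 390+421 > 772 → valid
(53,448,450): 53+448 > 450 → valid
(21,380,429): 21+380 ≤ 429 → not valid
6 of the 7 triples form a triangle.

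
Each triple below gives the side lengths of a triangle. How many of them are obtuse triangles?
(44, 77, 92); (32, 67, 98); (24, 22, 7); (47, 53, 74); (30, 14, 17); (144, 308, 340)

5

(44,77,92): 44²+77² = 7865 < 8464 = 92² → obtuse
(32,67,98): 32²+67² = 5513 < 9604 = 98² → obtuse
(24,22,7): 7²+22² = 533 < 576 = 24² → obtuse
(47,53,74): 47²+53² = 5018 < 5476 = 74² → obtuse
(30,14,17): 14²+17² = 485 < 900 = 30² → obtuse
(144,308,340): 144²+308² = 115600 = 340² → right
5 of the 6 are obtuse.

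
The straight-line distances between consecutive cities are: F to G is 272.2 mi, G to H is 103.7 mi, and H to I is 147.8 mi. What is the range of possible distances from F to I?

20.7 ≤ FI ≤ 523.7 mi

The maximum is all hops collinear in one direction: 272.2 + 103.7 + 147.8 = 523.7.
The longest hop is 272.2; the others sum to 251.5. Folding the others back against it leaves at least 272.2 − 251.5 = 20.7.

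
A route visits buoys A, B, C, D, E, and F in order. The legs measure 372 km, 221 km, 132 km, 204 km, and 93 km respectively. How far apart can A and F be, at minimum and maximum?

0 ≤ AF ≤ 1022 km

The maximum is all hops collinear in one direction: 372 + 221 + 132 + 204 + 93 = 1022.
The longest hop is 372; the others sum to 650. Since 372 ≤ 650, the path can fold back on itself completely, so the minimum distance is 0.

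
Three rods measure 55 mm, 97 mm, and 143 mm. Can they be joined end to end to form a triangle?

The longest side is 143, and the other two sum to 152.
Since 152 > 143, the triangle inequality holds.

Yes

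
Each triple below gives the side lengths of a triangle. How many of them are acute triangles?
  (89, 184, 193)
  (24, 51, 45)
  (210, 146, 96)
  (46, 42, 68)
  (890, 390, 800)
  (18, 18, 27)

(89,184,193): 89²+184² = 41777 > 37249 = 193² → acute
(24,51,45): 24²+45² = 2601 = 51² → right
(210,146,96): 96²+146² = 30532 < 44100 = 210² → obtuse
(46,42,68): 42²+46² = 3880 < 4624 = 68² → obtuse
(890,390,800): 390²+800² = 792100 = 890² → right
(18,18,27): 18²+18² = 648 < 729 = 27² → obtuse
1 of the 6 is acute.

1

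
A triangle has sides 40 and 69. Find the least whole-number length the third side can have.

The third side must be strictly greater than |40 − 69| = 29.
The smallest integer above 29 is 30.

30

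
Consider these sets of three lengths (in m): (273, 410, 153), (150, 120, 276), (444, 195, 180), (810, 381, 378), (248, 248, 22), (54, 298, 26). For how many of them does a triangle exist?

2

(153,273,410): 153+273 > 410 → valid
(120,150,276): 120+150 ≤ 276 → not valid
(180,195,444): 180+195 ≤ 444 → not valid
(378,381,810): 378+381 ≤ 810 → not valid
(22,248,248): 22+248 > 248 → valid
(26,54,298): 26+54 ≤ 298 → not valid
2 of the 6 triples form a triangle.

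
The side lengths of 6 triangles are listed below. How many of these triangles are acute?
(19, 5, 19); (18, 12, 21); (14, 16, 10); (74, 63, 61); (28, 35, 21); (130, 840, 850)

4

(19,5,19): 5²+19² = 386 > 361 = 19² → acute
(18,12,21): 12²+18² = 468 > 441 = 21² → acute
(14,16,10): 10²+14² = 296 > 256 = 16² → acute
(74,63,61): 61²+63² = 7690 > 5476 = 74² → acute
(28,35,21): 21²+28² = 1225 = 35² → right
(130,840,850): 130²+840² = 722500 = 850² → right
4 of the 6 are acute.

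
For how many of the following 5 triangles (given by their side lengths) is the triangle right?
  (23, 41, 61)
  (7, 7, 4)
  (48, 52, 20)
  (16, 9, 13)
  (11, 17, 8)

(23,41,61): 23²+41² = 2210 < 3721 = 61² → obtuse
(7,7,4): 4²+7² = 65 > 49 = 7² → acute
(48,52,20): 20²+48² = 2704 = 52² → right
(16,9,13): 9²+13² = 250 < 256 = 16² → obtuse
(11,17,8): 8²+11² = 185 < 289 = 17² → obtuse
1 of the 5 is right.

1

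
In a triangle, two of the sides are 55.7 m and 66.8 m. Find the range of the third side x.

By the triangle inequality, x must be less than 55.7 + 66.8 = 122.5 and greater than |55.7 − 66.8| = 11.1.

11.1 < x < 122.5 (m)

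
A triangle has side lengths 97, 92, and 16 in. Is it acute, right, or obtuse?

Compare the square of the longest side to the sum of squares of the other two: 16² + 92² = 8720 < 9409 = 97².

obtuse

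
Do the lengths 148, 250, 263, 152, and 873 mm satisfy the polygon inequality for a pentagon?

For a pentagon, each side must be shorter than the sum of the others.
Here the longest side is 873, but the remaining 4 sides sum to only 813.

No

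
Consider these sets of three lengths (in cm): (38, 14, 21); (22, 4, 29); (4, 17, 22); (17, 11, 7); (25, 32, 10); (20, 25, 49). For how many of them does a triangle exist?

2

(14,21,38): 14+21 ≤ 38 → not valid
(4,22,29): 4+22 ≤ 29 → not valid
(4,17,22): 4+17 ≤ 22 → not valid
(7,11,17): 7+11 > 17 → valid
(10,25,32): 10+25 > 32 → valid
(20,25,49): 20+25 ≤ 49 → not valid
2 of the 6 triples form a triangle.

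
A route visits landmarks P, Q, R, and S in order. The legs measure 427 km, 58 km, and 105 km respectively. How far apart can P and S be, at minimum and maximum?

The maximum is all hops collinear in one direction: 427 + 58 + 105 = 590.
The longest hop is 427; the others sum to 163. Folding the others back against it leaves at least 427 − 163 = 264.

264 ≤ PS ≤ 590 km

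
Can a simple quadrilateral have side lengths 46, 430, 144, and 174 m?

For a quadrilateral, each side must be shorter than the sum of the others.
Here the longest side is 430, but the remaining 3 sides sum to only 364.

No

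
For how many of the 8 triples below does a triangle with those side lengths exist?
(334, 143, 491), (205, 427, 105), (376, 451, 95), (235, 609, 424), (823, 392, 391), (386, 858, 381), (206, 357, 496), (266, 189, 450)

(143,334,491): 143+334 ≤ 491 → not valid
(105,205,427): 105+205 ≤ 427 → not valid
(95,376,451): 95+376 > 451 → valid
(235,424,609): 235+424 > 609 → valid
(391,392,823): 391+392 ≤ 823 → not valid
(381,386,858): 381+386 ≤ 858 → not valid
(206,357,496): 206+357 > 496 → valid
(189,266,450): 189+266 > 450 → valid
4 of the 8 triples form a triangle.

4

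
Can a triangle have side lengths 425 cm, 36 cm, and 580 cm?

No

The longest side is 580, but the other two sum to only 461.
461 < 580, so the triangle inequality fails.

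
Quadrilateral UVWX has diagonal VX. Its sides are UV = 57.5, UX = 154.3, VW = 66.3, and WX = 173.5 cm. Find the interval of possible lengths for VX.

107.2 < VX < 211.8

From triangle UVX: |57.5 − 154.3| < VX < 57.5 + 154.3, i.e. 96.8 < VX < 211.8.
From triangle WVX: 107.2 < VX < 239.8.
Both must hold, so VX lies in the intersection.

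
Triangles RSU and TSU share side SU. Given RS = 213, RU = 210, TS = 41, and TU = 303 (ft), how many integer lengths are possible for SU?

From triangle RSU: 3 < SU < 423.
From triangle TSU: 262 < SU < 344.
Intersection: 262 < SU < 344, so integers 263 through 343: 81 values.

81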